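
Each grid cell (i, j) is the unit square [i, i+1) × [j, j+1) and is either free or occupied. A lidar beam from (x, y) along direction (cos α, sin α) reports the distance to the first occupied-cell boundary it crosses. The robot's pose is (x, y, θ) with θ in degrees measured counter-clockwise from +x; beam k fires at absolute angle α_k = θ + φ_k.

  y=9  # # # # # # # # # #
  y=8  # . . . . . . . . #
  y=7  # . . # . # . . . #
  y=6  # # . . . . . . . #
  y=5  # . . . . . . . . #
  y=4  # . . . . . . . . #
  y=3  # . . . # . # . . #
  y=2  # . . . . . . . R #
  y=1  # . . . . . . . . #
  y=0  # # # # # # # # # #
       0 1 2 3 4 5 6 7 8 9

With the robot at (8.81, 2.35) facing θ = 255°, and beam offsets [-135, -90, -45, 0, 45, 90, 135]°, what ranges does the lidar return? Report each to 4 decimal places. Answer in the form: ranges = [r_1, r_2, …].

beam 1: φ=-135°, α=120°
  d=(-0.5000,0.8660)  start (8,2)  tX=1.6200 tY=0.7506  stride 1/|dx|=2.0000 1/|dy|=1.1547
    cross y-line → (8,3), t=0.7506
    cross x-line → (7,3), t=1.6200
    cross y-line → (7,4), t=1.9053
    cross y-line → (7,5), t=3.0600
    cross x-line → (6,5), t=3.6200
    cross y-line → (6,6), t=4.2147
    cross y-line → (6,7), t=5.3694
    cross x-line → (5,7), t=5.6200 (wall)
  → r_1 = 5.6200
beam 2: φ=-90°, α=165°
  d=(-0.9659,0.2588)  start (8,2)  tX=0.8386 tY=2.5114  stride 1/|dx|=1.0353 1/|dy|=3.8637
    cross x-line → (7,2), t=0.8386
    cross x-line → (6,2), t=1.8738
    cross y-line → (6,3), t=2.5114 (wall)
  → r_2 = 2.5114
beam 3: φ=-45°, α=210°
  d=(-0.8660,-0.5000)  start (8,2)  tX=0.9353 tY=0.7000  stride 1/|dx|=1.1547 1/|dy|=2.0000
    cross y-line → (8,1), t=0.7000
    cross x-line → (7,1), t=0.9353
    cross x-line → (6,1), t=2.0900
    cross y-line → (6,0), t=2.7000 (wall)
  → r_3 = 2.7000
beam 4: φ=0°, α=255°
  d=(-0.2588,-0.9659)  start (8,2)  tX=3.1296 tY=0.3623  stride 1/|dx|=3.8637 1/|dy|=1.0353
    cross y-line → (8,1), t=0.3623
    cross y-line → (8,0), t=1.3976 (wall)
  → r_4 = 1.3976
beam 5: φ=45°, α=300°
  d=(0.5000,-0.8660)  start (8,2)  tX=0.3800 tY=0.4041  stride 1/|dx|=2.0000 1/|dy|=1.1547
    cross x-line → (9,2), t=0.3800 (wall)
  → r_5 = 0.3800
beam 6: φ=90°, α=345°
  d=(0.9659,-0.2588)  start (8,2)  tX=0.1967 tY=1.3523  stride 1/|dx|=1.0353 1/|dy|=3.8637
    cross x-line → (9,2), t=0.1967 (wall)
  → r_6 = 0.1967
beam 7: φ=135°, α=30°
  d=(0.8660,0.5000)  start (8,2)  tX=0.2194 tY=1.3000  stride 1/|dx|=1.1547 1/|dy|=2.0000
    cross x-line → (9,2), t=0.2194 (wall)
  → r_7 = 0.2194

ranges = [5.6200, 2.5114, 2.7000, 1.3976, 0.3800, 0.1967, 0.2194]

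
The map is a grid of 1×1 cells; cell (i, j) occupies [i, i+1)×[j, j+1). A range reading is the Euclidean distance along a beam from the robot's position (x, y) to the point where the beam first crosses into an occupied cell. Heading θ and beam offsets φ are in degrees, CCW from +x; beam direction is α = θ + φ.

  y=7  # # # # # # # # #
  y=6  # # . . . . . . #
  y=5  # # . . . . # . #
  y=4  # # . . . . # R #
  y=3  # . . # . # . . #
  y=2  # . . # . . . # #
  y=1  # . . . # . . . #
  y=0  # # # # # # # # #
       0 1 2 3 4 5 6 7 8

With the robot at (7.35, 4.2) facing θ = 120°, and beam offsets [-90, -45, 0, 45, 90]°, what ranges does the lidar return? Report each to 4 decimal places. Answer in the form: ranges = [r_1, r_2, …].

beam 1: φ=-90°, α=30°
  dir = (cos 30°, sin 30°) = (0.8660, 0.5000); from cell (7,4)
  next x-line at t=0.7506, next y-line at t=1.6000; Δt_x=1.1547, Δt_y=2.0000
    x: enter (8,4) at t=0.7506 ← occupied
  → r_1 = 0.7506
beam 2: φ=-45°, α=75°
  dir = (cos 75°, sin 75°) = (0.2588, 0.9659); from cell (7,4)
  next x-line at t=2.5114, next y-line at t=0.8282; Δt_x=3.8637, Δt_y=1.0353
    y: enter (7,5) at t=0.8282
    y: enter (7,6) at t=1.8635
    x: enter (8,6) at t=2.5114 ← occupied
  → r_2 = 2.5114
beam 3: φ=0°, α=120°
  dir = (cos 120°, sin 120°) = (-0.5000, 0.8660); from cell (7,4)
  next x-line at t=0.7000, next y-line at t=0.9238; Δt_x=2.0000, Δt_y=1.1547
    x: enter (6,4) at t=0.7000 ← occupied
  → r_3 = 0.7000
beam 4: φ=45°, α=165°
  dir = (cos 165°, sin 165°) = (-0.9659, 0.2588); from cell (7,4)
  next x-line at t=0.3623, next y-line at t=3.0910; Δt_x=1.0353, Δt_y=3.8637
    x: enter (6,4) at t=0.3623 ← occupied
  → r_4 = 0.3623
beam 5: φ=90°, α=210°
  dir = (cos 210°, sin 210°) = (-0.8660, -0.5000); from cell (7,4)
  next x-line at t=0.4041, next y-line at t=0.4000; Δt_x=1.1547, Δt_y=2.0000
    y: enter (7,3) at t=0.4000
    x: enter (6,3) at t=0.4041
    x: enter (5,3) at t=1.5588 ← occupied
  → r_5 = 1.5588

ranges = [0.7506, 2.5114, 0.7000, 0.3623, 1.5588]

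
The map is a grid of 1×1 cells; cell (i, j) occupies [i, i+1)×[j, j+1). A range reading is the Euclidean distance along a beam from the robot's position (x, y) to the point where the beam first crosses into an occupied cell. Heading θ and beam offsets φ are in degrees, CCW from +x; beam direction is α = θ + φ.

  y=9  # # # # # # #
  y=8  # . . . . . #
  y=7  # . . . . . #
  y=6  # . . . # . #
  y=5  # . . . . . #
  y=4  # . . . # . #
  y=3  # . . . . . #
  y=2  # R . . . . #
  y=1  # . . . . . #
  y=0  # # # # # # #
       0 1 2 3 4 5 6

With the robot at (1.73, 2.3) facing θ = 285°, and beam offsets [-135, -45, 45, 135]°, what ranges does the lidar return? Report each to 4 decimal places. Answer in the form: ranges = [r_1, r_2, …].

beam 1: φ=-135°, α=150°
  dir = (cos 150°, sin 150°) = (-0.8660, 0.5000); from cell (1,2)
  next x-line at t=0.8429, next y-line at t=1.4000; Δt_x=1.1547, Δt_y=2.0000
    x: enter (0,2) at t=0.8429 ← occupied
  → r_1 = 0.8429
beam 2: φ=-45°, α=240°
  dir = (cos 240°, sin 240°) = (-0.5000, -0.8660); from cell (1,2)
  next x-line at t=1.4600, next y-line at t=0.3464; Δt_x=2.0000, Δt_y=1.1547
    y: enter (1,1) at t=0.3464
    x: enter (0,1) at t=1.4600 ← occupied
  → r_2 = 1.4600
beam 3: φ=45°, α=330°
  dir = (cos 330°, sin 330°) = (0.8660, -0.5000); from cell (1,2)
  next x-line at t=0.3118, next y-line at t=0.6000; Δt_x=1.1547, Δt_y=2.0000
    x: enter (2,2) at t=0.3118
    y: enter (2,1) at t=0.6000
    x: enter (3,1) at t=1.4665
    y: enter (3,0) at t=2.6000 ← occupied
  → r_3 = 2.6000
beam 4: φ=135°, α=60°
  dir = (cos 60°, sin 60°) = (0.5000, 0.8660); from cell (1,2)
  next x-line at t=0.5400, next y-line at t=0.8083; Δt_x=2.0000, Δt_y=1.1547
    x: enter (2,2) at t=0.5400
    y: enter (2,3) at t=0.8083
    y: enter (2,4) at t=1.9630
    x: enter (3,4) at t=2.5400
    y: enter (3,5) at t=3.1177
    y: enter (3,6) at t=4.2724
    x: enter (4,6) at t=4.5400 ← occupied
  → r_4 = 4.5400

ranges = [0.8429, 1.4600, 2.6000, 4.5400]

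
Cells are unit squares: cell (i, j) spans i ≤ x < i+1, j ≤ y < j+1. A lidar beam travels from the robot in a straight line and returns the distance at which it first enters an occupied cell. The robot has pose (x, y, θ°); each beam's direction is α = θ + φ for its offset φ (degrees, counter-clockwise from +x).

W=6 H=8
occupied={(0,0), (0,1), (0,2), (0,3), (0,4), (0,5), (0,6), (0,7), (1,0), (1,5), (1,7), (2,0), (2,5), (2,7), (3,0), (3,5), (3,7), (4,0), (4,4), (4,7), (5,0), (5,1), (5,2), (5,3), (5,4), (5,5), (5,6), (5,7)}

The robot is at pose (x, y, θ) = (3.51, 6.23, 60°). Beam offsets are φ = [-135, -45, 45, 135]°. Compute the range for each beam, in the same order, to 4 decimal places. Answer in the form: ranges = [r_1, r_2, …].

beam 1: φ=-135°, α=285°
  cosα=0.2588 sinα=-0.9659 | (3,6) | tMaxX 1.8932 tMaxY 0.2381 | tΔX 3.8637 tΔY 1.0353
    t=0.2381 [y] (3,5) — stop
  → r_1 = 0.2381
beam 2: φ=-45°, α=15°
  cosα=0.9659 sinα=0.2588 | (3,6) | tMaxX 0.5073 tMaxY 2.9751 | tΔX 1.0353 tΔY 3.8637
    t=0.5073 [x] (4,6)
    t=1.5426 [x] (5,6) — stop
  → r_2 = 1.5426
beam 3: φ=45°, α=105°
  cosα=-0.2588 sinα=0.9659 | (3,6) | tMaxX 1.9705 tMaxY 0.7972 | tΔX 3.8637 tΔY 1.0353
    t=0.7972 [y] (3,7) — stop
  → r_3 = 0.7972
beam 4: φ=135°, α=195°
  cosα=-0.9659 sinα=-0.2588 | (3,6) | tMaxX 0.5280 tMaxY 0.8887 | tΔX 1.0353 tΔY 3.8637
    t=0.5280 [x] (2,6)
    t=0.8887 [y] (2,5) — stop
  → r_4 = 0.8887

ranges = [0.2381, 1.5426, 0.7972, 0.8887]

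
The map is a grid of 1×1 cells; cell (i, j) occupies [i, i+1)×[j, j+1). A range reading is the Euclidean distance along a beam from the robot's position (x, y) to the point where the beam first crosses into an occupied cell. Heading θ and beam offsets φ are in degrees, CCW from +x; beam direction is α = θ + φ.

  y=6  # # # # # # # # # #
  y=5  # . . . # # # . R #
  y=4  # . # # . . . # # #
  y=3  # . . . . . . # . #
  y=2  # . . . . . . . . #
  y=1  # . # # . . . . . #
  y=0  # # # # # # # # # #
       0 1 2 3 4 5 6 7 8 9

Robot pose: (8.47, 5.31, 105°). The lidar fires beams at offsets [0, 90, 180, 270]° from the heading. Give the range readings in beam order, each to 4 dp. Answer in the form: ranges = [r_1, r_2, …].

beam 1: φ=0°, α=105°
  cosα=-0.2588 sinα=0.9659 | (8,5) | tMaxX 1.8159 tMaxY 0.7143 | tΔX 3.8637 tΔY 1.0353
    t=0.7143 [y] (8,6) — stop
  → r_1 = 0.7143
beam 2: φ=90°, α=195°
  cosα=-0.9659 sinα=-0.2588 | (8,5) | tMaxX 0.4866 tMaxY 1.1977 | tΔX 1.0353 tΔY 3.8637
    t=0.4866 [x] (7,5)
    t=1.1977 [y] (7,4) — stop
  → r_2 = 1.1977
beam 3: φ=180°, α=285°
  cosα=0.2588 sinα=-0.9659 | (8,5) | tMaxX 2.0478 tMaxY 0.3209 | tΔX 3.8637 tΔY 1.0353
    t=0.3209 [y] (8,4) — stop
  → r_3 = 0.3209
beam 4: φ=270°, α=15°
  cosα=0.9659 sinα=0.2588 | (8,5) | tMaxX 0.5487 tMaxY 2.6660 | tΔX 1.0353 tΔY 3.8637
    t=0.5487 [x] (9,5) — stop
  → r_4 = 0.5487

ranges = [0.7143, 1.1977, 0.3209, 0.5487]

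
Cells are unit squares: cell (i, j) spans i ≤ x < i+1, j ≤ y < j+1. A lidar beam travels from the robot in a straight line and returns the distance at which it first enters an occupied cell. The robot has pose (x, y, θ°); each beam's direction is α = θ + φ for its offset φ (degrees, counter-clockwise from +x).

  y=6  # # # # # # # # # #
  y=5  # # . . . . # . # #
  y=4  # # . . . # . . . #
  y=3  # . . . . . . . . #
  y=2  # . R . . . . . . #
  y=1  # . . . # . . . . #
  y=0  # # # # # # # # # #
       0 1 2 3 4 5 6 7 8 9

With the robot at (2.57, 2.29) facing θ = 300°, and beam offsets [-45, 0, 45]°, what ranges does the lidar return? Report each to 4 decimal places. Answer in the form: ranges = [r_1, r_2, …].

beam 1: φ=-45°, α=255°
  direction (-0.2588, -0.9659); cell (2,2); t to first gridline: x 2.2023, y 0.3002 (then +3.8637 / +1.0353)
    (2,1) via y @ 0.3002
    (2,0) via y @ 1.3355  # hit
  → r_1 = 1.3355
beam 2: φ=0°, α=300°
  direction (0.5000, -0.8660); cell (2,2); t to first gridline: x 0.8600, y 0.3349 (then +2.0000 / +1.1547)
    (2,1) via y @ 0.3349
    (3,1) via x @ 0.8600
    (3,0) via y @ 1.4896  # hit
  → r_2 = 1.4896
beam 3: φ=45°, α=345°
  direction (0.9659, -0.2588); cell (2,2); t to first gridline: x 0.4452, y 1.1205 (then +1.0353 / +3.8637)
    (3,2) via x @ 0.4452
    (3,1) via y @ 1.1205
    (4,1) via x @ 1.4804  # hit
  → r_3 = 1.4804

ranges = [1.3355, 1.4896, 1.4804]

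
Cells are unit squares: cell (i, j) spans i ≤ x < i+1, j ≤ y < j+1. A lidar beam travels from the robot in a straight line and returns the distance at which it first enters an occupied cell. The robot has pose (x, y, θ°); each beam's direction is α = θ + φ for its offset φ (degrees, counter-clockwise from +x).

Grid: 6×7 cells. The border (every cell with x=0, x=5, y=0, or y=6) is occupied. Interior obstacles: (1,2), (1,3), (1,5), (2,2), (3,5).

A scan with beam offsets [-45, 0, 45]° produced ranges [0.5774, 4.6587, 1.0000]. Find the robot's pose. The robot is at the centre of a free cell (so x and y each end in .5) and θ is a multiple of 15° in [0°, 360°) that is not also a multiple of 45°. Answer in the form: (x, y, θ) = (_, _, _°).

(x, y, θ) = (4.5, 5.5, 255°)

Enumerate (i+0.5, j+0.5, θ) over the 15 free cells and 16 admissible headings. For each, cast all 3 beams and compare to the given ranges.
  (3.5, 2.5, 210°): beam 1 = 0.5176 ≠ 0.5774 ✗
  (3.5, 2.5, 120°): beam 1 = 3.6235 ≠ 0.5774 ✗
  (4.5, 4.5, 210°): beam 1 = 2.5882 ≠ 0.5774 ✗
  (3.5, 1.5, 195°): beam 1 = 1.0000 ≠ 0.5774 ✗
  …
  (4.5, 5.5, 255°): r_1=0.5774, r_2=4.6587, r_3=1.0000 — all match ✓
Only this pose fits every beam.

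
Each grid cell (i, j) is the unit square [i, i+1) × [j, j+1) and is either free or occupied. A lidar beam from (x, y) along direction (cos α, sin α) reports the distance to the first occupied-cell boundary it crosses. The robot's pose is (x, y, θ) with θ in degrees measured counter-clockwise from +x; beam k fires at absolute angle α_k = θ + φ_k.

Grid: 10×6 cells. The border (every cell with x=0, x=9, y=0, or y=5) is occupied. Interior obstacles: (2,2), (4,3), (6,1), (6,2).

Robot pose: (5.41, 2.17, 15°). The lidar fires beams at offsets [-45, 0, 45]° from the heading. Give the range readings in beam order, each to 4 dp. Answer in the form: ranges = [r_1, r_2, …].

ranges = [0.6813, 0.6108, 3.2678]

beam 1: φ=-45°, α=330°
  d=(0.8660,-0.5000)  start (5,2)  tX=0.6813 tY=0.3400  stride 1/|dx|=1.1547 1/|dy|=2.0000
    cross y-line → (5,1), t=0.3400
    cross x-line → (6,1), t=0.6813 (wall)
  → r_1 = 0.6813
beam 2: φ=0°, α=15°
  d=(0.9659,0.2588)  start (5,2)  tX=0.6108 tY=3.2069  stride 1/|dx|=1.0353 1/|dy|=3.8637
    cross x-line → (6,2), t=0.6108 (wall)
  → r_2 = 0.6108
beam 3: φ=45°, α=60°
  d=(0.5000,0.8660)  start (5,2)  tX=1.1800 tY=0.9584  stride 1/|dx|=2.0000 1/|dy|=1.1547
    cross y-line → (5,3), t=0.9584
    cross x-line → (6,3), t=1.1800
    cross y-line → (6,4), t=2.1131
    cross x-line → (7,4), t=3.1800
    cross y-line → (7,5), t=3.2678 (wall)
  → r_3 = 3.2678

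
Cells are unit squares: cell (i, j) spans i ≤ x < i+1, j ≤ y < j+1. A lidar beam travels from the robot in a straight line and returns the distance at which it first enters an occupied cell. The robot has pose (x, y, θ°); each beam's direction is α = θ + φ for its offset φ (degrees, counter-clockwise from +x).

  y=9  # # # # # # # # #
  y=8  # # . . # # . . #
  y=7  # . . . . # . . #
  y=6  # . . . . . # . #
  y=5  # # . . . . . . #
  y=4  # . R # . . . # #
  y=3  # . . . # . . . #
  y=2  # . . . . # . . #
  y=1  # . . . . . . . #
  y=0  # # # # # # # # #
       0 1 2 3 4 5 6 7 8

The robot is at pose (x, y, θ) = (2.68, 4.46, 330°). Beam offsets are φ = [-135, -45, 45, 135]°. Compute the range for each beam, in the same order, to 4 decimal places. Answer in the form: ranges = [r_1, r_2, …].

ranges = [1.7393, 3.5821, 0.3313, 3.6649]

beam 1: φ=-135°, α=195°
  direction (-0.9659, -0.2588); cell (2,4); t to first gridline: x 0.7040, y 1.7773 (then +1.0353 / +3.8637)
    (1,4) via x @ 0.7040
    (0,4) via x @ 1.7393  # hit
  → r_1 = 1.7393
beam 2: φ=-45°, α=285°
  direction (0.2588, -0.9659); cell (2,4); t to first gridline: x 1.2364, y 0.4762 (then +3.8637 / +1.0353)
    (2,3) via y @ 0.4762
    (3,3) via x @ 1.2364
    (3,2) via y @ 1.5115
    (3,1) via y @ 2.5468
    (3,0) via y @ 3.5821  # hit
  → r_2 = 3.5821
beam 3: φ=45°, α=15°
  direction (0.9659, 0.2588); cell (2,4); t to first gridline: x 0.3313, y 2.0864 (then +1.0353 / +3.8637)
    (3,4) via x @ 0.3313  # hit
  → r_3 = 0.3313
beam 4: φ=135°, α=105°
  direction (-0.2588, 0.9659); cell (2,4); t to first gridline: x 2.6273, y 0.5590 (then +3.8637 / +1.0353)
    (2,5) via y @ 0.5590
    (2,6) via y @ 1.5943
    (1,6) via x @ 2.6273
    (1,7) via y @ 2.6296
    (1,8) via y @ 3.6649  # hit
  → r_4 = 3.6649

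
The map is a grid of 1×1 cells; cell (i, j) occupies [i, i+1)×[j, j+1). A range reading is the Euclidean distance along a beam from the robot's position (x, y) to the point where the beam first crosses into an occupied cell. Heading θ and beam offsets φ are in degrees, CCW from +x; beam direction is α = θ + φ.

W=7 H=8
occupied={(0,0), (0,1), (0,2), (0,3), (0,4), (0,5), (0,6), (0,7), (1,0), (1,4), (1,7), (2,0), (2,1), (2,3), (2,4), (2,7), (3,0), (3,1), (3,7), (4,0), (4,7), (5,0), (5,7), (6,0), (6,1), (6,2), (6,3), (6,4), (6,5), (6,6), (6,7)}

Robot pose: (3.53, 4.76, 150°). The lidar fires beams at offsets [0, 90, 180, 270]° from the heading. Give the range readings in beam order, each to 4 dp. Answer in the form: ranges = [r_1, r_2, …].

ranges = [2.9214, 1.0600, 2.8521, 2.5865]

beam 1: φ=0°, α=150°
  cosα=-0.8660 sinα=0.5000 | (3,4) | tMaxX 0.6120 tMaxY 0.4800 | tΔX 1.1547 tΔY 2.0000
    t=0.4800 [y] (3,5)
    t=0.6120 [x] (2,5)
    t=1.7667 [x] (1,5)
    t=2.4800 [y] (1,6)
    t=2.9214 [x] (0,6) — stop
  → r_1 = 2.9214
beam 2: φ=90°, α=240°
  cosα=-0.5000 sinα=-0.8660 | (3,4) | tMaxX 1.0600 tMaxY 0.8776 | tΔX 2.0000 tΔY 1.1547
    t=0.8776 [y] (3,3)
    t=1.0600 [x] (2,3) — stop
  → r_2 = 1.0600
beam 3: φ=180°, α=330°
  cosα=0.8660 sinα=-0.5000 | (3,4) | tMaxX 0.5427 tMaxY 1.5200 | tΔX 1.1547 tΔY 2.0000
    t=0.5427 [x] (4,4)
    t=1.5200 [y] (4,3)
    t=1.6974 [x] (5,3)
    t=2.8521 [x] (6,3) — stop
  → r_3 = 2.8521
beam 4: φ=270°, α=60°
  cosα=0.5000 sinα=0.8660 | (3,4) | tMaxX 0.9400 tMaxY 0.2771 | tΔX 2.0000 tΔY 1.1547
    t=0.2771 [y] (3,5)
    t=0.9400 [x] (4,5)
    t=1.4318 [y] (4,6)
    t=2.5865 [y] (4,7) — stop
  → r_4 = 2.5865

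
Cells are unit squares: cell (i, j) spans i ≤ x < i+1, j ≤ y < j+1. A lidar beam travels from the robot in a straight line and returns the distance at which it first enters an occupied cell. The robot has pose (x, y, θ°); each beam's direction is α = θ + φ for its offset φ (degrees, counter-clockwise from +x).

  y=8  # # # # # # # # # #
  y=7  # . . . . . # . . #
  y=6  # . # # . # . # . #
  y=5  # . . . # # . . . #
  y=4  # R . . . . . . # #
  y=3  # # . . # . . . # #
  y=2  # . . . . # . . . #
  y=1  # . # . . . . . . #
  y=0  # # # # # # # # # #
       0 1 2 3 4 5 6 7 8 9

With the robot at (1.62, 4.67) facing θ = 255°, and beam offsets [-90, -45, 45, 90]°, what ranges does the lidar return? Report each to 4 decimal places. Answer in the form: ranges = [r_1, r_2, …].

ranges = [0.6419, 0.7159, 4.2378, 2.5887]

beam 1: φ=-90°, α=165°
  dir = (cos 165°, sin 165°) = (-0.9659, 0.2588); from cell (1,4)
  next x-line at t=0.6419, next y-line at t=1.2750; Δt_x=1.0353, Δt_y=3.8637
    x: enter (0,4) at t=0.6419 ← occupied
  → r_1 = 0.6419
beam 2: φ=-45°, α=210°
  dir = (cos 210°, sin 210°) = (-0.8660, -0.5000); from cell (1,4)
  next x-line at t=0.7159, next y-line at t=1.3400; Δt_x=1.1547, Δt_y=2.0000
    x: enter (0,4) at t=0.7159 ← occupied
  → r_2 = 0.7159
beam 3: φ=45°, α=300°
  dir = (cos 300°, sin 300°) = (0.5000, -0.8660); from cell (1,4)
  next x-line at t=0.7600, next y-line at t=0.7736; Δt_x=2.0000, Δt_y=1.1547
    x: enter (2,4) at t=0.7600
    y: enter (2,3) at t=0.7736
    y: enter (2,2) at t=1.9283
    x: enter (3,2) at t=2.7600
    y: enter (3,1) at t=3.0831
    y: enter (3,0) at t=4.2378 ← occupied
  → r_3 = 4.2378
beam 4: φ=90°, α=345°
  dir = (cos 345°, sin 345°) = (0.9659, -0.2588); from cell (1,4)
  next x-line at t=0.3934, next y-line at t=2.5887; Δt_x=1.0353, Δt_y=3.8637
    x: enter (2,4) at t=0.3934
    x: enter (3,4) at t=1.4287
    x: enter (4,4) at t=2.4640
    y: enter (4,3) at t=2.5887 ← occupied
  → r_4 = 2.5887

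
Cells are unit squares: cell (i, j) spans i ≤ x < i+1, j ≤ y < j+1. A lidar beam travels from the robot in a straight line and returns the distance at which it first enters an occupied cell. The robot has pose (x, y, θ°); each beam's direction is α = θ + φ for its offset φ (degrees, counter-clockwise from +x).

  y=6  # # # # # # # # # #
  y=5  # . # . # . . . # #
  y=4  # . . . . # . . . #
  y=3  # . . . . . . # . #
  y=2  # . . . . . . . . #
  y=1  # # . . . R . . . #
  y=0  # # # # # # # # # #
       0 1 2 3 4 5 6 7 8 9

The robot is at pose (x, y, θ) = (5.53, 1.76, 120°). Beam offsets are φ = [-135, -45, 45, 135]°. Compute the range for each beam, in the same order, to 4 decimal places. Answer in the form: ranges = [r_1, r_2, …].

beam 1: φ=-135°, α=345°
  direction (0.9659, -0.2588); cell (5,1); t to first gridline: x 0.4866, y 2.9364 (then +1.0353 / +3.8637)
    (6,1) via x @ 0.4866
    (7,1) via x @ 1.5219
    (8,1) via x @ 2.5571
    (8,0) via y @ 2.9364  # hit
  → r_1 = 2.9364
beam 2: φ=-45°, α=75°
  direction (0.2588, 0.9659); cell (5,1); t to first gridline: x 1.8159, y 0.2485 (then +3.8637 / +1.0353)
    (5,2) via y @ 0.2485
    (5,3) via y @ 1.2837
    (6,3) via x @ 1.8159
    (6,4) via y @ 2.3190
    (6,5) via y @ 3.3543
    (6,6) via y @ 4.3896  # hit
  → r_2 = 4.3896
beam 3: φ=45°, α=165°
  direction (-0.9659, 0.2588); cell (5,1); t to first gridline: x 0.5487, y 0.9273 (then +1.0353 / +3.8637)
    (4,1) via x @ 0.5487
    (4,2) via y @ 0.9273
    (3,2) via x @ 1.5840
    (2,2) via x @ 2.6192
    (1,2) via x @ 3.6545
    (0,2) via x @ 4.6898  # hit
  → r_3 = 4.6898
beam 4: φ=135°, α=255°
  direction (-0.2588, -0.9659); cell (5,1); t to first gridline: x 2.0478, y 0.7868 (then +3.8637 / +1.0353)
    (5,0) via y @ 0.7868  # hit
  → r_4 = 0.7868

ranges = [2.9364, 4.3896, 4.6898, 0.7868]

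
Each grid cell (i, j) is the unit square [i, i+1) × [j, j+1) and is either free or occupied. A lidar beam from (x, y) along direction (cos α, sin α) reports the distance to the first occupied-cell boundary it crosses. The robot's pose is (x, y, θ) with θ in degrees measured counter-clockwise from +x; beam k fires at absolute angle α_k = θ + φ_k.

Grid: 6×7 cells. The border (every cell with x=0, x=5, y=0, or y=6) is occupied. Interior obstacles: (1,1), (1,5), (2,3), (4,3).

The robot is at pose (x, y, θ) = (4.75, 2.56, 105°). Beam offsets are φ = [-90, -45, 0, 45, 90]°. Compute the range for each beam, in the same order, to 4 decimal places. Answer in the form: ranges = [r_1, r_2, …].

beam 1: φ=-90°, α=15°
  d=(0.9659,0.2588)  start (4,2)  tX=0.2588 tY=1.7000  stride 1/|dx|=1.0353 1/|dy|=3.8637
    cross x-line → (5,2), t=0.2588 (wall)
  → r_1 = 0.2588
beam 2: φ=-45°, α=60°
  d=(0.5000,0.8660)  start (4,2)  tX=0.5000 tY=0.5081  stride 1/|dx|=2.0000 1/|dy|=1.1547
    cross x-line → (5,2), t=0.5000 (wall)
  → r_2 = 0.5000
beam 3: φ=0°, α=105°
  d=(-0.2588,0.9659)  start (4,2)  tX=2.8978 tY=0.4555  stride 1/|dx|=3.8637 1/|dy|=1.0353
    cross y-line → (4,3), t=0.4555 (wall)
  → r_3 = 0.4555
beam 4: φ=45°, α=150°
  d=(-0.8660,0.5000)  start (4,2)  tX=0.8660 tY=0.8800  stride 1/|dx|=1.1547 1/|dy|=2.0000
    cross x-line → (3,2), t=0.8660
    cross y-line → (3,3), t=0.8800
    cross x-line → (2,3), t=2.0207 (wall)
  → r_4 = 2.0207
beam 5: φ=90°, α=195°
  d=(-0.9659,-0.2588)  start (4,2)  tX=0.7765 tY=2.1637  stride 1/|dx|=1.0353 1/|dy|=3.8637
    cross x-line → (3,2), t=0.7765
    cross x-line → (2,2), t=1.8117
    cross y-line → (2,1), t=2.1637
    cross x-line → (1,1), t=2.8470 (wall)
  → r_5 = 2.8470

ranges = [0.2588, 0.5000, 0.4555, 2.0207, 2.8470]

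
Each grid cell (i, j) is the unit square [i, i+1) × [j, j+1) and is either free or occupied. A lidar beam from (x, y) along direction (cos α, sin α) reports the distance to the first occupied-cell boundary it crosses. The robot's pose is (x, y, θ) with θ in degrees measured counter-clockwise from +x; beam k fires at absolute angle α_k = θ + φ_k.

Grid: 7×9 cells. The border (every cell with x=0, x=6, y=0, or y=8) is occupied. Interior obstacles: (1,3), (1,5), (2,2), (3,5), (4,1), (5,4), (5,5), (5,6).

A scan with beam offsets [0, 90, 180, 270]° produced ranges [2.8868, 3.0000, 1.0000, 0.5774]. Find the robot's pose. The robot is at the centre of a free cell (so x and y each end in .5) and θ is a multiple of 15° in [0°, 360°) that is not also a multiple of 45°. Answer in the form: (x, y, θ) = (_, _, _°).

(x, y, θ) = (3.5, 7.5, 210°)

The pose lattice has 27·16 = 432 candidates. Test each by forward raycasting.
  (4.5, 7.5, 255°): beam 1 = 1.9319 ≠ 2.8868 ✗
  (4.5, 7.5, 75°): beam 1 = 0.5176 ≠ 2.8868 ✗
  (5.5, 3.5, 75°): beam 1 = 0.5176 ≠ 2.8868 ✗
  …
  (3.5, 7.5, 210°): r_1=2.8868, r_2=3.0000, r_3=1.0000, r_4=0.5774 — all match ✓
No second candidate reproduces the full scan.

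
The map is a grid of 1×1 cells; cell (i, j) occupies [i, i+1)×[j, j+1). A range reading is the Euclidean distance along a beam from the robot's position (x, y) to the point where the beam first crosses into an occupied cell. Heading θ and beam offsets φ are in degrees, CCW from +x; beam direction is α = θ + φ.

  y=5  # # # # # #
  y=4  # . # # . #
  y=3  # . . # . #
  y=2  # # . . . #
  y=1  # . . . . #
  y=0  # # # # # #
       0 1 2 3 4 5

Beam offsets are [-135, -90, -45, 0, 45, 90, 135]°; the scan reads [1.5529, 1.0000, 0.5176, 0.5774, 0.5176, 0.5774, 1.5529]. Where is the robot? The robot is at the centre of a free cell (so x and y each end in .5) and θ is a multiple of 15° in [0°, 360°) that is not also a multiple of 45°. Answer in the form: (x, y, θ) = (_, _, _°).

(x, y, θ) = (1.5, 3.5, 210°)

Enumerate (i+0.5, j+0.5, θ) over the 12 free cells and 16 admissible headings. For each, cast all 7 beams and compare to the given ranges.
  (1.5, 4.5, 120°): beam 1 = 0.5176 ≠ 1.5529 ✗
  (2.5, 3.5, 240°): beam 1 = 0.5176 ≠ 1.5529 ✗
  (1.5, 4.5, 210°): beam 1 = 0.5176 ≠ 1.5529 ✗
  (1.5, 1.5, 15°): beam 1 = 0.5774 ≠ 1.5529 ✗
  (4.5, 3.5, 330°): beam 1 = 0.5176 ≠ 1.5529 ✗
  …
  (1.5, 3.5, 210°): r_1=1.5529, r_2=1.0000, r_3=0.5176, r_4=0.5774, r_5=0.5176, r_6=0.5774, r_7=1.5529 — all match ✓
Only this pose fits every beam.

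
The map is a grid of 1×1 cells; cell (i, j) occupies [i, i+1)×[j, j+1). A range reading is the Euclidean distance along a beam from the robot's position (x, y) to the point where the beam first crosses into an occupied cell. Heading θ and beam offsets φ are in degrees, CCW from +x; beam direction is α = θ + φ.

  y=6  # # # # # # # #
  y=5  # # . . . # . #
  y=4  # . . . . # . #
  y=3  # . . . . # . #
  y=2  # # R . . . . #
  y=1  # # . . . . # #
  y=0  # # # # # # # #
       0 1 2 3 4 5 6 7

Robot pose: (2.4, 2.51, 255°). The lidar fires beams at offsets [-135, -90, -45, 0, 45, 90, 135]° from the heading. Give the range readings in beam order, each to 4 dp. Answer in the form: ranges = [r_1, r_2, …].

ranges = [2.8000, 0.4141, 0.4619, 1.5455, 1.7436, 3.7270, 3.0022]

beam 1: φ=-135°, α=120°
  dir = (cos 120°, sin 120°) = (-0.5000, 0.8660); from cell (2,2)
  next x-line at t=0.8000, next y-line at t=0.5658; Δt_x=2.0000, Δt_y=1.1547
    y: enter (2,3) at t=0.5658
    x: enter (1,3) at t=0.8000
    y: enter (1,4) at t=1.7205
    x: enter (0,4) at t=2.8000 ← occupied
  → r_1 = 2.8000
beam 2: φ=-90°, α=165°
  dir = (cos 165°, sin 165°) = (-0.9659, 0.2588); from cell (2,2)
  next x-line at t=0.4141, next y-line at t=1.8932; Δt_x=1.0353, Δt_y=3.8637
    x: enter (1,2) at t=0.4141 ← occupied
  → r_2 = 0.4141
beam 3: φ=-45°, α=210°
  dir = (cos 210°, sin 210°) = (-0.8660, -0.5000); from cell (2,2)
  next x-line at t=0.4619, next y-line at t=1.0200; Δt_x=1.1547, Δt_y=2.0000
    x: enter (1,2) at t=0.4619 ← occupied
  → r_3 = 0.4619
beam 4: φ=0°, α=255°
  dir = (cos 255°, sin 255°) = (-0.2588, -0.9659); from cell (2,2)
  next x-line at t=1.5455, next y-line at t=0.5280; Δt_x=3.8637, Δt_y=1.0353
    y: enter (2,1) at t=0.5280
    x: enter (1,1) at t=1.5455 ← occupied
  → r_4 = 1.5455
beam 5: φ=45°, α=300°
  dir = (cos 300°, sin 300°) = (0.5000, -0.8660); from cell (2,2)
  next x-line at t=1.2000, next y-line at t=0.5889; Δt_x=2.0000, Δt_y=1.1547
    y: enter (2,1) at t=0.5889
    x: enter (3,1) at t=1.2000
    y: enter (3,0) at t=1.7436 ← occupied
  → r_5 = 1.7436
beam 6: φ=90°, α=345°
  dir = (cos 345°, sin 345°) = (0.9659, -0.2588); from cell (2,2)
  next x-line at t=0.6212, next y-line at t=1.9705; Δt_x=1.0353, Δt_y=3.8637
    x: enter (3,2) at t=0.6212
    x: enter (4,2) at t=1.6564
    y: enter (4,1) at t=1.9705
    x: enter (5,1) at t=2.6917
    x: enter (6,1) at t=3.7270 ← occupied
  → r_6 = 3.7270
beam 7: φ=135°, α=30°
  dir = (cos 30°, sin 30°) = (0.8660, 0.5000); from cell (2,2)
  next x-line at t=0.6928, next y-line at t=0.9800; Δt_x=1.1547, Δt_y=2.0000
    x: enter (3,2) at t=0.6928
    y: enter (3,3) at t=0.9800
    x: enter (4,3) at t=1.8475
    y: enter (4,4) at t=2.9800
    x: enter (5,4) at t=3.0022 ← occupied
  → r_7 = 3.0022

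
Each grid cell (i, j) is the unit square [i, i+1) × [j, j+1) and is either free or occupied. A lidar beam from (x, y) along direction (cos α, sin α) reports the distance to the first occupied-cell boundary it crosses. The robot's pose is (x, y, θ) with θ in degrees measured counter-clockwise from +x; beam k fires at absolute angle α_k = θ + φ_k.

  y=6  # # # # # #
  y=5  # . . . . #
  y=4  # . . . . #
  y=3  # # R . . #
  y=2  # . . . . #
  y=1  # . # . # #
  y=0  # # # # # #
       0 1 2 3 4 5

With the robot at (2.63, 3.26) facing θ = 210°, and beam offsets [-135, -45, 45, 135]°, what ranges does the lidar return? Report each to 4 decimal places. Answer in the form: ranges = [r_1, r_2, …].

ranges = [2.8367, 0.6522, 1.3044, 2.4536]

beam 1: φ=-135°, α=75°
  direction (0.2588, 0.9659); cell (2,3); t to first gridline: x 1.4296, y 0.7661 (then +3.8637 / +1.0353)
    (2,4) via y @ 0.7661
    (3,4) via x @ 1.4296
    (3,5) via y @ 1.8014
    (3,6) via y @ 2.8367  # hit
  → r_1 = 2.8367
beam 2: φ=-45°, α=165°
  direction (-0.9659, 0.2588); cell (2,3); t to first gridline: x 0.6522, y 2.8591 (then +1.0353 / +3.8637)
    (1,3) via x @ 0.6522  # hit
  → r_2 = 0.6522
beam 3: φ=45°, α=255°
  direction (-0.2588, -0.9659); cell (2,3); t to first gridline: x 2.4341, y 0.2692 (then +3.8637 / +1.0353)
    (2,2) via y @ 0.2692
    (2,1) via y @ 1.3044  # hit
  → r_3 = 1.3044
beam 4: φ=135°, α=345°
  direction (0.9659, -0.2588); cell (2,3); t to first gridline: x 0.3831, y 1.0046 (then +1.0353 / +3.8637)
    (3,3) via x @ 0.3831
    (3,2) via y @ 1.0046
    (4,2) via x @ 1.4183
    (5,2) via x @ 2.4536  # hit
  → r_4 = 2.4536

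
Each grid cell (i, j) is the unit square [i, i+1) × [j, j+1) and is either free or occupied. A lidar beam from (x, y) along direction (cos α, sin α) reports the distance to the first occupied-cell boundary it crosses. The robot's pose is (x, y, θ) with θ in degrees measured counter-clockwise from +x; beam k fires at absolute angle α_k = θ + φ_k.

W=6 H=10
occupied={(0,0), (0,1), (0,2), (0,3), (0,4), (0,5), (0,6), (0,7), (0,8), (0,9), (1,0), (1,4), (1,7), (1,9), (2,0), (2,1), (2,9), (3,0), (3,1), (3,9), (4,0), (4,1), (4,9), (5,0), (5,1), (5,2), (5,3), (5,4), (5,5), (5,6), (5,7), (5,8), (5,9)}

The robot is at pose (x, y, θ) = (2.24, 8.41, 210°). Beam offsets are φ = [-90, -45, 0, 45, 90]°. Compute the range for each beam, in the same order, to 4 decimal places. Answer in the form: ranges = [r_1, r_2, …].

ranges = [0.6813, 1.2837, 0.8200, 0.9273, 5.5200]

beam 1: φ=-90°, α=120°
  direction (-0.5000, 0.8660); cell (2,8); t to first gridline: x 0.4800, y 0.6813 (then +2.0000 / +1.1547)
    (1,8) via x @ 0.4800
    (1,9) via y @ 0.6813  # hit
  → r_1 = 0.6813
beam 2: φ=-45°, α=165°
  direction (-0.9659, 0.2588); cell (2,8); t to first gridline: x 0.2485, y 2.2796 (then +1.0353 / +3.8637)
    (1,8) via x @ 0.2485
    (0,8) via x @ 1.2837  # hit
  → r_2 = 1.2837
beam 3: φ=0°, α=210°
  direction (-0.8660, -0.5000); cell (2,8); t to first gridline: x 0.2771, y 0.8200 (then +1.1547 / +2.0000)
    (1,8) via x @ 0.2771
    (1,7) via y @ 0.8200  # hit
  → r_3 = 0.8200
beam 4: φ=45°, α=255°
  direction (-0.2588, -0.9659); cell (2,8); t to first gridline: x 0.9273, y 0.4245 (then +3.8637 / +1.0353)
    (2,7) via y @ 0.4245
    (1,7) via x @ 0.9273  # hit
  → r_4 = 0.9273
beam 5: φ=90°, α=300°
  direction (0.5000, -0.8660); cell (2,8); t to first gridline: x 1.5200, y 0.4734 (then +2.0000 / +1.1547)
    (2,7) via y @ 0.4734
    (3,7) via x @ 1.5200
    (3,6) via y @ 1.6281
    (3,5) via y @ 2.7828
    (4,5) via x @ 3.5200
    (4,4) via y @ 3.9375
    (4,3) via y @ 5.0922
    (5,3) via x @ 5.5200  # hit
  → r_5 = 5.5200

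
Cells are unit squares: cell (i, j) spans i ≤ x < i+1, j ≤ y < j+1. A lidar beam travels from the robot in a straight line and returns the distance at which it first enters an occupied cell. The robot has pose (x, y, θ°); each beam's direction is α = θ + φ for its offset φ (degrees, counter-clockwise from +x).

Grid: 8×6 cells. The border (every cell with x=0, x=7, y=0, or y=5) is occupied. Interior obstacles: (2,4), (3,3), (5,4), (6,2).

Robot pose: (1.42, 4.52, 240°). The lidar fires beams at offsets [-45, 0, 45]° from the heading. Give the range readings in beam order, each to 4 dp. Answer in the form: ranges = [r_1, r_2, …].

ranges = [0.4348, 0.8400, 3.6442]

beam 1: φ=-45°, α=195°
  dir = (cos 195°, sin 195°) = (-0.9659, -0.2588); from cell (1,4)
  next x-line at t=0.4348, next y-line at t=2.0091; Δt_x=1.0353, Δt_y=3.8637
    x: enter (0,4) at t=0.4348 ← occupied
  → r_1 = 0.4348
beam 2: φ=0°, α=240°
  dir = (cos 240°, sin 240°) = (-0.5000, -0.8660); from cell (1,4)
  next x-line at t=0.8400, next y-line at t=0.6004; Δt_x=2.0000, Δt_y=1.1547
    y: enter (1,3) at t=0.6004
    x: enter (0,3) at t=0.8400 ← occupied
  → r_2 = 0.8400
beam 3: φ=45°, α=285°
  dir = (cos 285°, sin 285°) = (0.2588, -0.9659); from cell (1,4)
  next x-line at t=2.2409, next y-line at t=0.5383; Δt_x=3.8637, Δt_y=1.0353
    y: enter (1,3) at t=0.5383
    y: enter (1,2) at t=1.5736
    x: enter (2,2) at t=2.2409
    y: enter (2,1) at t=2.6089
    y: enter (2,0) at t=3.6442 ← occupied
  → r_3 = 3.6442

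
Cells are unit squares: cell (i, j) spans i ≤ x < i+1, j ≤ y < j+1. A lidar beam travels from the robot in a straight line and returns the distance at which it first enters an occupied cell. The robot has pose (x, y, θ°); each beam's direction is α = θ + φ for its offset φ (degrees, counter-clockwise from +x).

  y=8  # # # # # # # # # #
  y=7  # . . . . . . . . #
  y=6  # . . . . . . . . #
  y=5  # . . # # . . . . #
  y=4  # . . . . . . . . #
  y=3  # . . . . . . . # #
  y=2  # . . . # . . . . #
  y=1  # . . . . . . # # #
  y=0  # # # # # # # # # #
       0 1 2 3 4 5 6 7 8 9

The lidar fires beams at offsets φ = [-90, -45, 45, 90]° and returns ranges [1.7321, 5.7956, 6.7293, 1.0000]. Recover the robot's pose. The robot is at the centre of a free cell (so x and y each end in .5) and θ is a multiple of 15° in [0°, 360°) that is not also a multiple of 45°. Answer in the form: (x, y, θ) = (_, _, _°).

Enumerate (i+0.5, j+0.5, θ) over the 50 free cells and 16 admissible headings. For each, cast all 4 beams and compare to the given ranges.
  (7.5, 5.5, 240°): beam 1 = 5.0000 ≠ 1.7321 ✗
  (3.5, 3.5, 105°): beam 1 = 5.6940 ≠ 1.7321 ✗
  (6.5, 5.5, 120°): beam 1 = 2.8868 ≠ 1.7321 ✗
  …
  (2.5, 7.5, 300°): r_1=1.7321, r_2=5.7956, r_3=6.7293, r_4=1.0000 — all match ✓
Only this pose fits every beam.

(x, y, θ) = (2.5, 7.5, 300°)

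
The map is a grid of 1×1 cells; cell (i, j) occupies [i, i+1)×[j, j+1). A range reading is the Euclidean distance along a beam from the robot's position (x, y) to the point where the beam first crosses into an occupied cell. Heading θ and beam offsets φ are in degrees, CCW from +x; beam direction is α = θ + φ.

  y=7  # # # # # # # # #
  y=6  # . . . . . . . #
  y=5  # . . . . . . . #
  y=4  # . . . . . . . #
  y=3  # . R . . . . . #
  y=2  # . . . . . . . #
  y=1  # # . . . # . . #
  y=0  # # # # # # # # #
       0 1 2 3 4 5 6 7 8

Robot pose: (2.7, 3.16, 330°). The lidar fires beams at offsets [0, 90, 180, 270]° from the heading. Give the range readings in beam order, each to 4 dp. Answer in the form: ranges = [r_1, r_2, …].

ranges = [2.6558, 4.4341, 1.9630, 1.4000]

beam 1: φ=0°, α=330°
  dir = (cos 330°, sin 330°) = (0.8660, -0.5000); from cell (2,3)
  next x-line at t=0.3464, next y-line at t=0.3200; Δt_x=1.1547, Δt_y=2.0000
    y: enter (2,2) at t=0.3200
    x: enter (3,2) at t=0.3464
    x: enter (4,2) at t=1.5011
    y: enter (4,1) at t=2.3200
    x: enter (5,1) at t=2.6558 ← occupied
  → r_1 = 2.6558
beam 2: φ=90°, α=60°
  dir = (cos 60°, sin 60°) = (0.5000, 0.8660); from cell (2,3)
  next x-line at t=0.6000, next y-line at t=0.9699; Δt_x=2.0000, Δt_y=1.1547
    x: enter (3,3) at t=0.6000
    y: enter (3,4) at t=0.9699
    y: enter (3,5) at t=2.1246
    x: enter (4,5) at t=2.6000
    y: enter (4,6) at t=3.2793
    y: enter (4,7) at t=4.4341 ← occupied
  → r_2 = 4.4341
beam 3: φ=180°, α=150°
  dir = (cos 150°, sin 150°) = (-0.8660, 0.5000); from cell (2,3)
  next x-line at t=0.8083, next y-line at t=1.6800; Δt_x=1.1547, Δt_y=2.0000
    x: enter (1,3) at t=0.8083
    y: enter (1,4) at t=1.6800
    x: enter (0,4) at t=1.9630 ← occupied
  → r_3 = 1.9630
beam 4: φ=270°, α=240°
  dir = (cos 240°, sin 240°) = (-0.5000, -0.8660); from cell (2,3)
  next x-line at t=1.4000, next y-line at t=0.1848; Δt_x=2.0000, Δt_y=1.1547
    y: enter (2,2) at t=0.1848
    y: enter (2,1) at t=1.3395
    x: enter (1,1) at t=1.4000 ← occupied
  → r_4 = 1.4000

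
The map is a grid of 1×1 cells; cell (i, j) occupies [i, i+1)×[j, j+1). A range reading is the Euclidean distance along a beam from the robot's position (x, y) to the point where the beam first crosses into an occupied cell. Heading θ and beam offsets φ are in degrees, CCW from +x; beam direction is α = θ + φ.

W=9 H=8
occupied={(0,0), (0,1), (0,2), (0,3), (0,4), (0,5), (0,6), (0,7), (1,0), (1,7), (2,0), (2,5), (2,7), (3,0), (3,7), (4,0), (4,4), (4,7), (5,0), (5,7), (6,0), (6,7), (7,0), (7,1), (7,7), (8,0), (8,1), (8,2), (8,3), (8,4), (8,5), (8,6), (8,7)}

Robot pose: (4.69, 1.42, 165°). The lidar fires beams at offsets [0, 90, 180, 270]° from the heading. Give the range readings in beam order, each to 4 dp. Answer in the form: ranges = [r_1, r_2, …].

ranges = [3.8202, 0.4348, 1.6228, 5.7768]

beam 1: φ=0°, α=165°
  dir = (cos 165°, sin 165°) = (-0.9659, 0.2588); from cell (4,1)
  next x-line at t=0.7143, next y-line at t=2.2409; Δt_x=1.0353, Δt_y=3.8637
    x: enter (3,1) at t=0.7143
    x: enter (2,1) at t=1.7496
    y: enter (2,2) at t=2.2409
    x: enter (1,2) at t=2.7849
    x: enter (0,2) at t=3.8202 ← occupied
  → r_1 = 3.8202
beam 2: φ=90°, α=255°
  dir = (cos 255°, sin 255°) = (-0.2588, -0.9659); from cell (4,1)
  next x-line at t=2.6660, next y-line at t=0.4348; Δt_x=3.8637, Δt_y=1.0353
    y: enter (4,0) at t=0.4348 ← occupied
  → r_2 = 0.4348
beam 3: φ=180°, α=345°
  dir = (cos 345°, sin 345°) = (0.9659, -0.2588); from cell (4,1)
  next x-line at t=0.3209, next y-line at t=1.6228; Δt_x=1.0353, Δt_y=3.8637
    x: enter (5,1) at t=0.3209
    x: enter (6,1) at t=1.3562
    y: enter (6,0) at t=1.6228 ← occupied
  → r_3 = 1.6228
beam 4: φ=270°, α=75°
  dir = (cos 75°, sin 75°) = (0.2588, 0.9659); from cell (4,1)
  next x-line at t=1.1977, next y-line at t=0.6005; Δt_x=3.8637, Δt_y=1.0353
    y: enter (4,2) at t=0.6005
    x: enter (5,2) at t=1.1977
    y: enter (5,3) at t=1.6357
    y: enter (5,4) at t=2.6710
    y: enter (5,5) at t=3.7063
    y: enter (5,6) at t=4.7416
    x: enter (6,6) at t=5.0615
    y: enter (6,7) at t=5.7768 ← occupied
  → r_4 = 5.7768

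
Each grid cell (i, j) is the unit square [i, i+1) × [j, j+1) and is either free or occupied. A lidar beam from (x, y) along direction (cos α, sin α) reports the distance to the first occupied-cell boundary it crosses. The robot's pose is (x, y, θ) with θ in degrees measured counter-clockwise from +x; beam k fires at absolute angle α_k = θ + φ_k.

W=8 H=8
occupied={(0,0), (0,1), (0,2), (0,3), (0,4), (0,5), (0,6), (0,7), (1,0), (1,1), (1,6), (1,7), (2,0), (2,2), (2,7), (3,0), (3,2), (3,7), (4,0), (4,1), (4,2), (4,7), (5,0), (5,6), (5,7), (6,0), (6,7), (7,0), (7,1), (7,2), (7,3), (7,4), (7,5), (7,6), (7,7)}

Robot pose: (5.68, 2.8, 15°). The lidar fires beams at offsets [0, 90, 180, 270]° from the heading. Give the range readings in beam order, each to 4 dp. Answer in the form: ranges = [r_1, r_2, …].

beam 1: φ=0°, α=15°
  direction (0.9659, 0.2588); cell (5,2); t to first gridline: x 0.3313, y 0.7727 (then +1.0353 / +3.8637)
    (6,2) via x @ 0.3313
    (6,3) via y @ 0.7727
    (7,3) via x @ 1.3666  # hit
  → r_1 = 1.3666
beam 2: φ=90°, α=105°
  direction (-0.2588, 0.9659); cell (5,2); t to first gridline: x 2.6273, y 0.2071 (then +3.8637 / +1.0353)
    (5,3) via y @ 0.2071
    (5,4) via y @ 1.2423
    (5,5) via y @ 2.2776
    (4,5) via x @ 2.6273
    (4,6) via y @ 3.3129
    (4,7) via y @ 4.3482  # hit
  → r_2 = 4.3482
beam 3: φ=180°, α=195°
  direction (-0.9659, -0.2588); cell (5,2); t to first gridline: x 0.7040, y 3.0910 (then +1.0353 / +3.8637)
    (4,2) via x @ 0.7040  # hit
  → r_3 = 0.7040
beam 4: φ=270°, α=285°
  direction (0.2588, -0.9659); cell (5,2); t to first gridline: x 1.2364, y 0.8282 (then +3.8637 / +1.0353)
    (5,1) via y @ 0.8282
    (6,1) via x @ 1.2364
    (6,0) via y @ 1.8635  # hit
  → r_4 = 1.8635

ranges = [1.3666, 4.3482, 0.7040, 1.8635]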